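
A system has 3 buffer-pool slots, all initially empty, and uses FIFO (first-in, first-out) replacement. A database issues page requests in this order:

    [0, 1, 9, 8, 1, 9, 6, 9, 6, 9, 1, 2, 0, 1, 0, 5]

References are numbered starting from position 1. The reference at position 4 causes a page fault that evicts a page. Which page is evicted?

pos 1: 0: fault, frames [0]
pos 2: 1: fault, frames [0, 1]
pos 3: 9: fault, frames [0, 1, 9]
pos 4: 8: fault, evict 0, frames [1, 9, 8]
At position 4, page 0 is evicted.

0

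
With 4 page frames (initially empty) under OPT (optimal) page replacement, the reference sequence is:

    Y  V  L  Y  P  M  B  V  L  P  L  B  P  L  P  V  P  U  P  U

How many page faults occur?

7

Y -> fault, frames (Y)
V -> fault, frames (Y V)
L -> fault, frames (Y V L)
Y -> hit
P -> fault, frames (Y V L P)
M -> fault, evict Y, frames (V L P M)
B -> fault, evict M, frames (V L P B)
V -> hit
L -> hit
P -> hit
L -> hit
B -> hit
P -> hit
L -> hit
P -> hit
V -> hit
P -> hit
U -> fault, evict B, frames (V L P U)
P -> hit
U -> hit
Page faults: 7.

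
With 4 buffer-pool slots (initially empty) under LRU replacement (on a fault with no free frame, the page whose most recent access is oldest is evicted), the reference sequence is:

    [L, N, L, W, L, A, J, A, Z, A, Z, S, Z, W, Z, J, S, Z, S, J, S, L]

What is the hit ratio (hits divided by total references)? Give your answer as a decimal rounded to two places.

0.55

L -> miss, frames (L)
N -> miss, frames (L N)
L -> hit
W -> miss, frames (N L W)
L -> hit
A -> miss, frames (N W L A)
J -> miss, evict N, frames (W L A J)
A -> hit
Z -> miss, evict W, frames (L J A Z)
A -> hit
Z -> hit
S -> miss, evict L, frames (J A Z S)
Z -> hit
W -> miss, evict J, frames (A S Z W)
Z -> hit
J -> miss, evict A, frames (S W Z J)
S -> hit
Z -> hit
S -> hit
J -> hit
S -> hit
L -> miss, evict W, frames (Z J S L)
Hits: 12 of 22 references → 12/22 = 0.5455.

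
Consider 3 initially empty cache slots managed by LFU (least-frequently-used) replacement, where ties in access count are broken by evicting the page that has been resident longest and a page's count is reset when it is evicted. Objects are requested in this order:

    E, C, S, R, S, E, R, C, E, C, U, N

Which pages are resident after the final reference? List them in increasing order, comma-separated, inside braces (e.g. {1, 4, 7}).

{N, R, S}

E -> miss, frames {E}
C -> miss, frames {E,C}
S -> miss, frames {E,C,S}
R -> miss, evict E, frames {C,S,R}
S -> hit
E -> miss, evict C, frames {S,R,E}
R -> hit
C -> miss, evict E, frames {S,R,C}
E -> miss, evict C, frames {S,R,E}
C -> miss, evict E, frames {S,R,C}
U -> miss, evict C, frames {S,R,U}
N -> miss, evict U, frames {S,R,N}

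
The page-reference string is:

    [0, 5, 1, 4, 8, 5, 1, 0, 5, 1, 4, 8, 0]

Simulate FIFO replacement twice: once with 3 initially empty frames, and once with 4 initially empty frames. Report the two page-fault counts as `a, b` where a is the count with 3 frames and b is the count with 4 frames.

3 frames: F F F F F F F F . . F F . → 10 faults.
4 frames: F F F F F . . F F F F F F → 11 faults.
11 > 10: adding a frame increased faults — Belady's anomaly.

10, 11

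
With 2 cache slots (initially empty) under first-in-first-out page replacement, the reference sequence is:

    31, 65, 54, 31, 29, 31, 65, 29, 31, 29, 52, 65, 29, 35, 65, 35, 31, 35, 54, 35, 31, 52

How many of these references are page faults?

18

31: fault, frames (31)
65: fault, frames (31 65)
54: fault, evict 31, frames (65 54)
31: fault, evict 65, frames (54 31)
29: fault, evict 54, frames (31 29)
31: hit
65: fault, evict 31, frames (29 65)
29: hit
31: fault, evict 29, frames (65 31)
29: fault, evict 65, frames (31 29)
52: fault, evict 31, frames (29 52)
65: fault, evict 29, frames (52 65)
29: fault, evict 52, frames (65 29)
35: fault, evict 65, frames (29 35)
65: fault, evict 29, frames (35 65)
35: hit
31: fault, evict 35, frames (65 31)
35: fault, evict 65, frames (31 35)
54: fault, evict 31, frames (35 54)
35: hit
31: fault, evict 35, frames (54 31)
52: fault, evict 54, frames (31 52)
Page faults: 18.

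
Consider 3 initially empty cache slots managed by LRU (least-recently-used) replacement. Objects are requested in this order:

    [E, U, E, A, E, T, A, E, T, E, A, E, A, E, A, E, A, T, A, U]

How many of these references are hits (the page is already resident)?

15

E: miss, frames {E}
U: miss, frames {E,U}
E: hit
A: miss, frames {U,E,A}
E: hit
T: miss, evict U, frames {A,E,T}
A: hit
E: hit
T: hit
E: hit
A: hit
E: hit
A: hit
E: hit
A: hit
E: hit
A: hit
T: hit
A: hit
U: miss, evict E, frames {T,A,U}
Hits: 15.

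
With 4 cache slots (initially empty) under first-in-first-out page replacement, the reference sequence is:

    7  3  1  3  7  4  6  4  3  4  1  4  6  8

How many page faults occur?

7 → miss, frames [7]
3 → miss, frames [7, 3]
1 → miss, frames [7, 3, 1]
3 → hit
7 → hit
4 → miss, frames [7, 3, 1, 4]
6 → miss, evict 7, frames [3, 1, 4, 6]
4 → hit
3 → hit
4 → hit
1 → hit
4 → hit
6 → hit
8 → miss, evict 3, frames [1, 4, 6, 8]
Page faults: 6.

6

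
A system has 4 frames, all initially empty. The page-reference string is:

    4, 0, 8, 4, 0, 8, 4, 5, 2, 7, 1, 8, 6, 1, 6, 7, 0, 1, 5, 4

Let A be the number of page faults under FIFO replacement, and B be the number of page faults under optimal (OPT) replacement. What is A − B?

2

Under FIFO: F F F . . . . F F F F F F . . . F . F F → 12 faults.
Under OPT: F F F . . . . F F F F . F . . . . . F F → 10 faults.
A − B = 12 − 10 = 2.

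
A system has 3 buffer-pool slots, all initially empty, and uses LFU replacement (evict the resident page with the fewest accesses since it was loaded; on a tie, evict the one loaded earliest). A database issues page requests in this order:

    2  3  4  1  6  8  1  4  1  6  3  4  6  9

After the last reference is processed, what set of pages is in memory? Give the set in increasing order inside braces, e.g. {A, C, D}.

{1, 6, 9}

2 → fault, frames {2}
3 → fault, frames {2,3}
4 → fault, frames {2,3,4}
1 → fault, evict 2, frames {3,4,1}
6 → fault, evict 3, frames {4,1,6}
8 → fault, evict 4, frames {1,6,8}
1 → hit
4 → fault, evict 6, frames {1,8,4}
1 → hit
6 → fault, evict 8, frames {1,4,6}
3 → fault, evict 4, frames {1,6,3}
4 → fault, evict 6, frames {1,3,4}
6 → fault, evict 3, frames {1,4,6}
9 → fault, evict 4, frames {1,6,9}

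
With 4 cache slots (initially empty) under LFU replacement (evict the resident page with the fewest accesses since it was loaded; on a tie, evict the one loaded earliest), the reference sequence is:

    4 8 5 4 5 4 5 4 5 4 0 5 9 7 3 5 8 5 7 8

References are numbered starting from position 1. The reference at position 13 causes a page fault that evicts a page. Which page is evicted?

8

pos 1: 4: miss, frames (4)
pos 2: 8: miss, frames (4 8)
pos 3: 5: miss, frames (4 8 5)
pos 4: 4: hit
pos 5: 5: hit
pos 6: 4: hit
pos 7: 5: hit
pos 8: 4: hit
pos 9: 5: hit
pos 10: 4: hit
pos 11: 0: miss, frames (4 8 5 0)
pos 12: 5: hit
pos 13: 9: miss, evict 8, frames (4 5 0 9)
At position 13, page 8 is evicted.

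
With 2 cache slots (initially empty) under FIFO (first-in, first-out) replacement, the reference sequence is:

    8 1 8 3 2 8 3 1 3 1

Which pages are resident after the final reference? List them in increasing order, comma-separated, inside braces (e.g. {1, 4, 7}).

{1, 3}

8 -> fault, frames [8]
1 -> fault, frames [8, 1]
8 -> hit
3 -> fault, evict 8, frames [1, 3]
2 -> fault, evict 1, frames [3, 2]
8 -> fault, evict 3, frames [2, 8]
3 -> fault, evict 2, frames [8, 3]
1 -> fault, evict 8, frames [3, 1]
3 -> hit
1 -> hit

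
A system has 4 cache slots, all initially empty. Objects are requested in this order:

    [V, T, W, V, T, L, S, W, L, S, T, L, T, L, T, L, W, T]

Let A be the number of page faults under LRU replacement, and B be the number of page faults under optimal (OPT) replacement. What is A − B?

Under LRU: F F F . . F F F . . . . . . . . . . → 6 faults.
Under OPT: F F F . . F F . . . . . . . . . . . → 5 faults.
A − B = 6 − 5 = 1.

1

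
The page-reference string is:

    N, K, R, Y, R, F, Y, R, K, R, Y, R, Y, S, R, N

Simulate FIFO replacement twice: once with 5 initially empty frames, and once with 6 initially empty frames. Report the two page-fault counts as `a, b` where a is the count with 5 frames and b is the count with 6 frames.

5 frames: F F F F . F . . . . . . . F . F → 7 faults.
6 frames: F F F F . F . . . . . . . F . . → 6 faults.
6 < 7: adding a frame reduced faults, as is typical.

7, 6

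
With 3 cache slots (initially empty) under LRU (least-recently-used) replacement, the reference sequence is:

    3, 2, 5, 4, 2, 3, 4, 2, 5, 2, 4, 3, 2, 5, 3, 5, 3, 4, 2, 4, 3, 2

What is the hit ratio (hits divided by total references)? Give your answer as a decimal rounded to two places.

3 → fault, frames (3)
2 → fault, frames (3 2)
5 → fault, frames (3 2 5)
4 → fault, evict 3, frames (2 5 4)
2 → hit
3 → fault, evict 5, frames (4 2 3)
4 → hit
2 → hit
5 → fault, evict 3, frames (4 2 5)
2 → hit
4 → hit
3 → fault, evict 5, frames (2 4 3)
2 → hit
5 → fault, evict 4, frames (3 2 5)
3 → hit
5 → hit
3 → hit
4 → fault, evict 2, frames (5 3 4)
2 → fault, evict 5, frames (3 4 2)
4 → hit
3 → hit
2 → hit
Hits: 12 of 22 references → 12/22 = 0.5455.

0.55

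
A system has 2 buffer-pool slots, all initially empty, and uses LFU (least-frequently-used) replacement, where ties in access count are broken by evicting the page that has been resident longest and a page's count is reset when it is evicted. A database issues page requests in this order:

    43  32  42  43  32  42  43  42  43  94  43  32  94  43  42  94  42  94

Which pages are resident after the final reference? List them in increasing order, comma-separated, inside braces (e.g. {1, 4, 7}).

{43, 94}

43: fault, frames {43}
32: fault, frames {43,32}
42: fault, evict 43, frames {32,42}
43: fault, evict 32, frames {42,43}
32: fault, evict 42, frames {43,32}
42: fault, evict 43, frames {32,42}
43: fault, evict 32, frames {42,43}
42: hit
43: hit
94: fault, evict 42, frames {43,94}
43: hit
32: fault, evict 94, frames {43,32}
94: fault, evict 32, frames {43,94}
43: hit
42: fault, evict 94, frames {43,42}
94: fault, evict 42, frames {43,94}
42: fault, evict 94, frames {43,42}
94: fault, evict 42, frames {43,94}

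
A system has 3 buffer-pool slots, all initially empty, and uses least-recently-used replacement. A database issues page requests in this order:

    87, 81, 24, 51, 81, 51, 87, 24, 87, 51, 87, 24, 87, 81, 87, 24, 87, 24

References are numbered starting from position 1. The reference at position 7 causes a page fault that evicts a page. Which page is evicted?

pos 1: 87 → miss, frames {87}
pos 2: 81 → miss, frames {87,81}
pos 3: 24 → miss, frames {87,81,24}
pos 4: 51 → miss, evict 87, frames {81,24,51}
pos 5: 81 → hit
pos 6: 51 → hit
pos 7: 87 → miss, evict 24, frames {81,51,87}
At position 7, page 24 is evicted.

24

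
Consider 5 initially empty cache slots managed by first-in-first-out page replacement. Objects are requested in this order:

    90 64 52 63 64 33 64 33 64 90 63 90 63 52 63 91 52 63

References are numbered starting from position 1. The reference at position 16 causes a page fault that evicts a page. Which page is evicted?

90

pos 1: 90 → miss, frames {90}
pos 2: 64 → miss, frames {90,64}
pos 3: 52 → miss, frames {90,64,52}
pos 4: 63 → miss, frames {90,64,52,63}
pos 5: 64 → hit
pos 6: 33 → miss, frames {90,64,52,63,33}
pos 7: 64 → hit
pos 8: 33 → hit
pos 9: 64 → hit
pos 10: 90 → hit
pos 11: 63 → hit
pos 12: 90 → hit
pos 13: 63 → hit
pos 14: 52 → hit
pos 15: 63 → hit
pos 16: 91 → miss, evict 90, frames {64,52,63,33,91}
At position 16, page 90 is evicted.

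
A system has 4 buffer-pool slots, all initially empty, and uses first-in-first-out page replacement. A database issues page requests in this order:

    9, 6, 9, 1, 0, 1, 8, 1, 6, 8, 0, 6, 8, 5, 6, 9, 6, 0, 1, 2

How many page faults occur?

9 → fault, frames [9]
6 → fault, frames [9, 6]
9 → hit
1 → fault, frames [9, 6, 1]
0 → fault, frames [9, 6, 1, 0]
1 → hit
8 → fault, evict 9, frames [6, 1, 0, 8]
1 → hit
6 → hit
8 → hit
0 → hit
6 → hit
8 → hit
5 → fault, evict 6, frames [1, 0, 8, 5]
6 → fault, evict 1, frames [0, 8, 5, 6]
9 → fault, evict 0, frames [8, 5, 6, 9]
6 → hit
0 → fault, evict 8, frames [5, 6, 9, 0]
1 → fault, evict 5, frames [6, 9, 0, 1]
2 → fault, evict 6, frames [9, 0, 1, 2]
Page faults: 11.

11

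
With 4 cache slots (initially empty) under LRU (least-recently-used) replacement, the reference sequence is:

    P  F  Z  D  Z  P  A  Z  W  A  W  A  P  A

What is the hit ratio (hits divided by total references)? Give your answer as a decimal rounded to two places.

P: fault, frames {P}
F: fault, frames {P,F}
Z: fault, frames {P,F,Z}
D: fault, frames {P,F,Z,D}
Z: hit
P: hit
A: fault, evict F, frames {D,Z,P,A}
Z: hit
W: fault, evict D, frames {P,A,Z,W}
A: hit
W: hit
A: hit
P: hit
A: hit
Hits: 8 of 14 references → 8/14 = 0.5714.

0.57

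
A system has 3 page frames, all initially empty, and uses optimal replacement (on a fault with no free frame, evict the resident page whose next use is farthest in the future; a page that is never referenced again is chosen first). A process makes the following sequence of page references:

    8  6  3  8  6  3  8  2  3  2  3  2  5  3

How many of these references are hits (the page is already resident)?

8: miss, frames {8}
6: miss, frames {8,6}
3: miss, frames {8,6,3}
8: hit
6: hit
3: hit
8: hit
2: miss, evict 6, frames {8,3,2}
3: hit
2: hit
3: hit
2: hit
5: miss, evict 2, frames {8,3,5}
3: hit
Hits: 9.

9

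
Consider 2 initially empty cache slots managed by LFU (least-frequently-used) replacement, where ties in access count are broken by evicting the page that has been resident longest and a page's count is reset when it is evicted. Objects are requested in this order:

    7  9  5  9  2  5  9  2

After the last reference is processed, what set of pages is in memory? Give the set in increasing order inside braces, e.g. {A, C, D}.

{2, 9}

7 → miss, frames {7}
9 → miss, frames {7,9}
5 → miss, evict 7, frames {9,5}
9 → hit
2 → miss, evict 5, frames {9,2}
5 → miss, evict 2, frames {9,5}
9 → hit
2 → miss, evict 5, frames {9,2}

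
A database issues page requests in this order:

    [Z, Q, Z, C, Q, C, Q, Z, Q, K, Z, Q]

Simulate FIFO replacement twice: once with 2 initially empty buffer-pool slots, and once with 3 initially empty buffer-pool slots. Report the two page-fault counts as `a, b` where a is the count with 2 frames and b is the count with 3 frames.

8, 6

2 frames: F F . F . . . F F F F F → 8 faults.
3 frames: F F . F . . . . . F F F → 6 faults.
6 < 8: adding a frame reduced faults, as is typical.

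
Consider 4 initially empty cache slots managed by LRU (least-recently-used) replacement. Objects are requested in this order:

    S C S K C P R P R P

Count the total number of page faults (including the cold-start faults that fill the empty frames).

S → fault, frames [S]
C → fault, frames [S, C]
S → hit
K → fault, frames [C, S, K]
C → hit
P → fault, frames [S, K, C, P]
R → fault, evict S, frames [K, C, P, R]
P → hit
R → hit
P → hit
Page faults: 5.

5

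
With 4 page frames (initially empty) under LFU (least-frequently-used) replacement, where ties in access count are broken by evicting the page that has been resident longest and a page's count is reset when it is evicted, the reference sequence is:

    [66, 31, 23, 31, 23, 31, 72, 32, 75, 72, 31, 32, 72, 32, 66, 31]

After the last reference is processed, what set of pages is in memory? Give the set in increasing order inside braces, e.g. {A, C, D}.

{31, 32, 66, 72}

66 -> miss, frames {66}
31 -> miss, frames {66,31}
23 -> miss, frames {66,31,23}
31 -> hit
23 -> hit
31 -> hit
72 -> miss, frames {66,31,23,72}
32 -> miss, evict 66, frames {31,23,72,32}
75 -> miss, evict 72, frames {31,23,32,75}
72 -> miss, evict 32, frames {31,23,75,72}
31 -> hit
32 -> miss, evict 75, frames {31,23,72,32}
72 -> hit
32 -> hit
66 -> miss, evict 23, frames {31,72,32,66}
31 -> hit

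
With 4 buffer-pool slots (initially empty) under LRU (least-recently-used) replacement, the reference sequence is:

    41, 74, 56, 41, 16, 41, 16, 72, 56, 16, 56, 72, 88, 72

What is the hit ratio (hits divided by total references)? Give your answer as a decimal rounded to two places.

41: fault, frames (41)
74: fault, frames (41 74)
56: fault, frames (41 74 56)
41: hit
16: fault, frames (74 56 41 16)
41: hit
16: hit
72: fault, evict 74, frames (56 41 16 72)
56: hit
16: hit
56: hit
72: hit
88: fault, evict 41, frames (16 56 72 88)
72: hit
Hits: 8 of 14 references → 8/14 = 0.5714.

0.57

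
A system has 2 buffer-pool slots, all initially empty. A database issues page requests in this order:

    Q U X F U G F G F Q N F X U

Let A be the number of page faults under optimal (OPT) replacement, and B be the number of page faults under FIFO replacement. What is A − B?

Under OPT: F F F F . F . . . F F . F F → 9 faults.
Under FIFO: F F F F F F F . . F F F F F → 12 faults.
A − B = 9 − 12 = -3.

-3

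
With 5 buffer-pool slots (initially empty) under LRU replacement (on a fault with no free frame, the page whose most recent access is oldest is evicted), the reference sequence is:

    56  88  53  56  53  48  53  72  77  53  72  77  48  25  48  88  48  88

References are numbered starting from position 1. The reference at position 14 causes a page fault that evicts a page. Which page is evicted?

56

pos 1: 56 → miss, frames (56)
pos 2: 88 → miss, frames (56 88)
pos 3: 53 → miss, frames (56 88 53)
pos 4: 56 → hit
pos 5: 53 → hit
pos 6: 48 → miss, frames (88 56 53 48)
pos 7: 53 → hit
pos 8: 72 → miss, frames (88 56 48 53 72)
pos 9: 77 → miss, evict 88, frames (56 48 53 72 77)
pos 10: 53 → hit
pos 11: 72 → hit
pos 12: 77 → hit
pos 13: 48 → hit
pos 14: 25 → miss, evict 56, frames (53 72 77 48 25)
At position 14, page 56 is evicted.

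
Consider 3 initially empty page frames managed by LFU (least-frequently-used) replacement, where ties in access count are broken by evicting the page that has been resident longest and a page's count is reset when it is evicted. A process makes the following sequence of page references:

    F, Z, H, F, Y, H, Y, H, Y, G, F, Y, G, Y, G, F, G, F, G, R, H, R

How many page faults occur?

F: miss, frames {F}
Z: miss, frames {F,Z}
H: miss, frames {F,Z,H}
F: hit
Y: miss, evict Z, frames {F,H,Y}
H: hit
Y: hit
H: hit
Y: hit
G: miss, evict F, frames {H,Y,G}
F: miss, evict G, frames {H,Y,F}
Y: hit
G: miss, evict F, frames {H,Y,G}
Y: hit
G: hit
F: miss, evict G, frames {H,Y,F}
G: miss, evict F, frames {H,Y,G}
F: miss, evict G, frames {H,Y,F}
G: miss, evict F, frames {H,Y,G}
R: miss, evict G, frames {H,Y,R}
H: hit
R: hit
Page faults: 12.

12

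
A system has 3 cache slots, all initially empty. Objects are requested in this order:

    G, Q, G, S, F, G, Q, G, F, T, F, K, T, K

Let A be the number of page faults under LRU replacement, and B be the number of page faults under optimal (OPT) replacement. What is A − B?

1

Under LRU: F F . F F . F . . F . F . . → 7 faults.
Under OPT: F F . F F . . . . F . F . . → 6 faults.
A − B = 7 − 6 = 1.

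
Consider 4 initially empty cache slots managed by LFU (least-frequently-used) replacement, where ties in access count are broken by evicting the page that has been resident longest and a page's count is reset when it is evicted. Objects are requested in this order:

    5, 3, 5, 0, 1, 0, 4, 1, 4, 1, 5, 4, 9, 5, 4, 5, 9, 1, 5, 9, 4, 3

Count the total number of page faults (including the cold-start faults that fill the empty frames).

7

5 → miss, frames {5}
3 → miss, frames {5,3}
5 → hit
0 → miss, frames {5,3,0}
1 → miss, frames {5,3,0,1}
0 → hit
4 → miss, evict 3, frames {5,0,1,4}
1 → hit
4 → hit
1 → hit
5 → hit
4 → hit
9 → miss, evict 0, frames {5,1,4,9}
5 → hit
4 → hit
5 → hit
9 → hit
1 → hit
5 → hit
9 → hit
4 → hit
3 → miss, evict 9, frames {5,1,4,3}
Page faults: 7.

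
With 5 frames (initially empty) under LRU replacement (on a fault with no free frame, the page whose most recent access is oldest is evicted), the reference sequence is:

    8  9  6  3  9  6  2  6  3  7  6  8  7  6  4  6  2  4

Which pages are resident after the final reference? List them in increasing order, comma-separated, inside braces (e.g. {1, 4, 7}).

{2, 4, 6, 7, 8}

8 -> miss, frames [8]
9 -> miss, frames [8, 9]
6 -> miss, frames [8, 9, 6]
3 -> miss, frames [8, 9, 6, 3]
9 -> hit
6 -> hit
2 -> miss, frames [8, 3, 9, 6, 2]
6 -> hit
3 -> hit
7 -> miss, evict 8, frames [9, 2, 6, 3, 7]
6 -> hit
8 -> miss, evict 9, frames [2, 3, 7, 6, 8]
7 -> hit
6 -> hit
4 -> miss, evict 2, frames [3, 8, 7, 6, 4]
6 -> hit
2 -> miss, evict 3, frames [8, 7, 4, 6, 2]
4 -> hit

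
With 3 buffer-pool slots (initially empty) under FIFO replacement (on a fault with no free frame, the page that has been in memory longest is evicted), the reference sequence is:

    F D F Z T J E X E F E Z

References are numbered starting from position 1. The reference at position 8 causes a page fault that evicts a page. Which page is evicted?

pos 1: F: fault, frames (F)
pos 2: D: fault, frames (F D)
pos 3: F: hit
pos 4: Z: fault, frames (F D Z)
pos 5: T: fault, evict F, frames (D Z T)
pos 6: J: fault, evict D, frames (Z T J)
pos 7: E: fault, evict Z, frames (T J E)
pos 8: X: fault, evict T, frames (J E X)
At position 8, page T is evicted.

T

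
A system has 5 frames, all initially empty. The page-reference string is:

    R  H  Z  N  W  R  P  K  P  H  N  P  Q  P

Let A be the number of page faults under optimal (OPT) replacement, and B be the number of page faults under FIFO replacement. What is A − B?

-1

Under OPT: F F F F F . F F . . . . F . → 8 faults.
Under FIFO: F F F F F . F F . F . . F . → 9 faults.
A − B = 8 − 9 = -1.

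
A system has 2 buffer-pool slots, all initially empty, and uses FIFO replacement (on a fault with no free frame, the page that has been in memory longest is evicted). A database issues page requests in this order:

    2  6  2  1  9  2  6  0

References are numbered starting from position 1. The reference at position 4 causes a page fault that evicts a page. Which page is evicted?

2

pos 1: 2: fault, frames (2)
pos 2: 6: fault, frames (2 6)
pos 3: 2: hit
pos 4: 1: fault, evict 2, frames (6 1)
At position 4, page 2 is evicted.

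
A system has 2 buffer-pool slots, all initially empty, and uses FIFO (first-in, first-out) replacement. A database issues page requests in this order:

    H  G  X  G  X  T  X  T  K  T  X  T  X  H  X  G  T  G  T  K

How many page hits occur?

8

H: miss, frames (H)
G: miss, frames (H G)
X: miss, evict H, frames (G X)
G: hit
X: hit
T: miss, evict G, frames (X T)
X: hit
T: hit
K: miss, evict X, frames (T K)
T: hit
X: miss, evict T, frames (K X)
T: miss, evict K, frames (X T)
X: hit
H: miss, evict X, frames (T H)
X: miss, evict T, frames (H X)
G: miss, evict H, frames (X G)
T: miss, evict X, frames (G T)
G: hit
T: hit
K: miss, evict G, frames (T K)
Hits: 8.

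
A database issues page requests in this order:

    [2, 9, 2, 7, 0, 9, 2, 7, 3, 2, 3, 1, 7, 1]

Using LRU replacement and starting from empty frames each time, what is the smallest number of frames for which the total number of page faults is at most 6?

f=1: 14 faults
f=2: 11 faults
f=3: 10 faults
f=4: 6 faults
f=5: 6 faults
f=6: 6 faults
Smallest f with faults ≤ 6 is 4.

4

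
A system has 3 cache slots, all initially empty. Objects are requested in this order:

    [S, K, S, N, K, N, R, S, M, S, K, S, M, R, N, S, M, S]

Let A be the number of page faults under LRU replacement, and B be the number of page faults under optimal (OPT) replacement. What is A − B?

4

Under LRU: F F . F . . F F F . F . . F F F F . → 11 faults.
Under OPT: F F . F . . F . F . . . . F F . . . → 7 faults.
A − B = 11 − 7 = 4.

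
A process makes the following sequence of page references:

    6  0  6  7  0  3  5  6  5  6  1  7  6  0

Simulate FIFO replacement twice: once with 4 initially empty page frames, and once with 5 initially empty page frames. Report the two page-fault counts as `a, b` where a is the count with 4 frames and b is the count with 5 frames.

4 frames: F F . F . F F F . . F F . F → 9 faults.
5 frames: F F . F . F F . . . F . F F → 8 faults.
8 < 9: adding a frame reduced faults, as is typical.

9, 8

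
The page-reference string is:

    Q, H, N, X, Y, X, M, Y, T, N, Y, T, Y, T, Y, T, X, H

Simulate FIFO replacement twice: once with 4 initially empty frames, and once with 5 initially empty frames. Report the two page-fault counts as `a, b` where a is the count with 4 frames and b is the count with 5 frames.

10, 8

4 frames: F F F F F . F . F F . . . . . . F F → 10 faults.
5 frames: F F F F F . F . F . . . . . . . . F → 8 faults.
8 < 10: adding a frame reduced faults, as is typical.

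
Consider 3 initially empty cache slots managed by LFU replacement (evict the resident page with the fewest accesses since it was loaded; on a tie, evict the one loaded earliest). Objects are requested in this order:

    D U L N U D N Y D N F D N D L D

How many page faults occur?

D → fault, frames {D}
U → fault, frames {D,U}
L → fault, frames {D,U,L}
N → fault, evict D, frames {U,L,N}
U → hit
D → fault, evict L, frames {U,N,D}
N → hit
Y → fault, evict D, frames {U,N,Y}
D → fault, evict Y, frames {U,N,D}
N → hit
F → fault, evict D, frames {U,N,F}
D → fault, evict F, frames {U,N,D}
N → hit
D → hit
L → fault, evict U, frames {N,D,L}
D → hit
Page faults: 10.

10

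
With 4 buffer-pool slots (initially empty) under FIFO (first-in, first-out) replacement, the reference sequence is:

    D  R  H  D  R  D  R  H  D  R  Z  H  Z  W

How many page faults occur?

D -> miss, frames {D}
R -> miss, frames {D,R}
H -> miss, frames {D,R,H}
D -> hit
R -> hit
D -> hit
R -> hit
H -> hit
D -> hit
R -> hit
Z -> miss, frames {D,R,H,Z}
H -> hit
Z -> hit
W -> miss, evict D, frames {R,H,Z,W}
Page faults: 5.

5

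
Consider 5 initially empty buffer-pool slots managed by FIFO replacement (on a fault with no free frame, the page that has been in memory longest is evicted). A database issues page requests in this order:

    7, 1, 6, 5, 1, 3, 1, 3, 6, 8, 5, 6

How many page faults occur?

6

7 → miss, frames (7)
1 → miss, frames (7 1)
6 → miss, frames (7 1 6)
5 → miss, frames (7 1 6 5)
1 → hit
3 → miss, frames (7 1 6 5 3)
1 → hit
3 → hit
6 → hit
8 → miss, evict 7, frames (1 6 5 3 8)
5 → hit
6 → hit
Page faults: 6.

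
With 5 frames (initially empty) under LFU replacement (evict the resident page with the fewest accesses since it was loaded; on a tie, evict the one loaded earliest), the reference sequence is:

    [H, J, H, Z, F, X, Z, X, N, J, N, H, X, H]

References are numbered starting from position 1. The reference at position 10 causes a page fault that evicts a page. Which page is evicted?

pos 1: H -> miss, frames [H]
pos 2: J -> miss, frames [H, J]
pos 3: H -> hit
pos 4: Z -> miss, frames [H, J, Z]
pos 5: F -> miss, frames [H, J, Z, F]
pos 6: X -> miss, frames [H, J, Z, F, X]
pos 7: Z -> hit
pos 8: X -> hit
pos 9: N -> miss, evict J, frames [H, Z, F, X, N]
pos 10: J -> miss, evict F, frames [H, Z, X, N, J]
At position 10, page F is evicted.

F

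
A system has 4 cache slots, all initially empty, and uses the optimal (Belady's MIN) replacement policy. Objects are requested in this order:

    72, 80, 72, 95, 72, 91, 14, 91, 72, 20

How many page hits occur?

4

72: fault, frames {72}
80: fault, frames {72,80}
72: hit
95: fault, frames {72,80,95}
72: hit
91: fault, frames {72,80,95,91}
14: fault, evict 95, frames {72,80,91,14}
91: hit
72: hit
20: fault, evict 14, frames {72,80,91,20}
Hits: 4.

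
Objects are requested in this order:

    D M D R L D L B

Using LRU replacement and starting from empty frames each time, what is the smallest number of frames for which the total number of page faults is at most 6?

2

f=1: 8 faults
f=2: 6 faults
f=3: 5 faults
f=4: 5 faults
f=5: 5 faults
Smallest f with faults ≤ 6 is 2.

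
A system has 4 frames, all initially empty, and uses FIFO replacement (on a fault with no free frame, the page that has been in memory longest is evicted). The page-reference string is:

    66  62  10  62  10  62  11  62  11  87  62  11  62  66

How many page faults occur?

66: miss, frames [66]
62: miss, frames [66, 62]
10: miss, frames [66, 62, 10]
62: hit
10: hit
62: hit
11: miss, frames [66, 62, 10, 11]
62: hit
11: hit
87: miss, evict 66, frames [62, 10, 11, 87]
62: hit
11: hit
62: hit
66: miss, evict 62, frames [10, 11, 87, 66]
Page faults: 6.

6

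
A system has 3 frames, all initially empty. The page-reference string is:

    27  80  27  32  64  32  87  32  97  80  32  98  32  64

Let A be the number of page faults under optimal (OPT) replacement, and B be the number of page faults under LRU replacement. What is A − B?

-1

Under OPT: F F . F F . F . F . . F . F → 8 faults.
Under LRU: F F . F F . F . F F . F . F → 9 faults.
A − B = 8 − 9 = -1.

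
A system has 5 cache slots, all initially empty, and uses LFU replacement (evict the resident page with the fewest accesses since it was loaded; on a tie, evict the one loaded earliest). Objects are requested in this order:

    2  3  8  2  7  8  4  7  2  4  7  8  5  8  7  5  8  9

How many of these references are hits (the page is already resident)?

2: miss, frames (2)
3: miss, frames (2 3)
8: miss, frames (2 3 8)
2: hit
7: miss, frames (2 3 8 7)
8: hit
4: miss, frames (2 3 8 7 4)
7: hit
2: hit
4: hit
7: hit
8: hit
5: miss, evict 3, frames (2 8 7 4 5)
8: hit
7: hit
5: hit
8: hit
9: miss, evict 4, frames (2 8 7 5 9)
Hits: 11.

11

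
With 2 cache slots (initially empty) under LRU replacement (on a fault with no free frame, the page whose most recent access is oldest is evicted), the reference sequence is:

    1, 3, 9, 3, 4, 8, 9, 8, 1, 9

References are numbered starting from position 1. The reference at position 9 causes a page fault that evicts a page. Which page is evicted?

9

pos 1: 1 -> miss, frames (1)
pos 2: 3 -> miss, frames (1 3)
pos 3: 9 -> miss, evict 1, frames (3 9)
pos 4: 3 -> hit
pos 5: 4 -> miss, evict 9, frames (3 4)
pos 6: 8 -> miss, evict 3, frames (4 8)
pos 7: 9 -> miss, evict 4, frames (8 9)
pos 8: 8 -> hit
pos 9: 1 -> miss, evict 9, frames (8 1)
At position 9, page 9 is evicted.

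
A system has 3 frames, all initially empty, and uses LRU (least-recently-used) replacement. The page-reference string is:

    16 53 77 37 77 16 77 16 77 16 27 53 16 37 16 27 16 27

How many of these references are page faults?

16 -> fault, frames {16}
53 -> fault, frames {16,53}
77 -> fault, frames {16,53,77}
37 -> fault, evict 16, frames {53,77,37}
77 -> hit
16 -> fault, evict 53, frames {37,77,16}
77 -> hit
16 -> hit
77 -> hit
16 -> hit
27 -> fault, evict 37, frames {77,16,27}
53 -> fault, evict 77, frames {16,27,53}
16 -> hit
37 -> fault, evict 27, frames {53,16,37}
16 -> hit
27 -> fault, evict 53, frames {37,16,27}
16 -> hit
27 -> hit
Page faults: 9.

9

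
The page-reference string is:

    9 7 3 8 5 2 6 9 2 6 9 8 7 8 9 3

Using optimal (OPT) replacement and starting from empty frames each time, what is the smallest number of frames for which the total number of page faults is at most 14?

2

f=1: 16 faults
f=2: 13 faults
f=3: 10 faults
f=4: 9 faults
f=5: 8 faults
f=6: 7 faults
f=7: 7 faults
Smallest f with faults ≤ 14 is 2.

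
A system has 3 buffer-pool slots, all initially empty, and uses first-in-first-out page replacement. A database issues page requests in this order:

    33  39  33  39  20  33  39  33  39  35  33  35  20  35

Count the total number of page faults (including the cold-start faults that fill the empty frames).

33: fault, frames [33]
39: fault, frames [33, 39]
33: hit
39: hit
20: fault, frames [33, 39, 20]
33: hit
39: hit
33: hit
39: hit
35: fault, evict 33, frames [39, 20, 35]
33: fault, evict 39, frames [20, 35, 33]
35: hit
20: hit
35: hit
Page faults: 5.

5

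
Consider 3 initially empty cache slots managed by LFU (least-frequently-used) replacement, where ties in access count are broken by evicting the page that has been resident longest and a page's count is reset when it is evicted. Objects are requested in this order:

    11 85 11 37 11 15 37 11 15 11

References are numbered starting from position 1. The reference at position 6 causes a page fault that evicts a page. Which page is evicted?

pos 1: 11: miss, frames (11)
pos 2: 85: miss, frames (11 85)
pos 3: 11: hit
pos 4: 37: miss, frames (11 85 37)
pos 5: 11: hit
pos 6: 15: miss, evict 85, frames (11 37 15)
At position 6, page 85 is evicted.

85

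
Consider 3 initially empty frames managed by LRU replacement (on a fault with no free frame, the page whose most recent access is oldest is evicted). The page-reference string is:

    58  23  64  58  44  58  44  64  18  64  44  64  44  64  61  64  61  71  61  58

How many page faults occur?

58 -> miss, frames (58)
23 -> miss, frames (58 23)
64 -> miss, frames (58 23 64)
58 -> hit
44 -> miss, evict 23, frames (64 58 44)
58 -> hit
44 -> hit
64 -> hit
18 -> miss, evict 58, frames (44 64 18)
64 -> hit
44 -> hit
64 -> hit
44 -> hit
64 -> hit
61 -> miss, evict 18, frames (44 64 61)
64 -> hit
61 -> hit
71 -> miss, evict 44, frames (64 61 71)
61 -> hit
58 -> miss, evict 64, frames (71 61 58)
Page faults: 8.

8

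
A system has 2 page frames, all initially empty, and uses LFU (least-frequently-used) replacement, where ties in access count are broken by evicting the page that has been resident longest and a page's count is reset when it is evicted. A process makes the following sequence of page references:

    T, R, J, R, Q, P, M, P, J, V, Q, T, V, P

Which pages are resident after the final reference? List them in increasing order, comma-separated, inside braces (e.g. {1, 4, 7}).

{P, R}

T → miss, frames (T)
R → miss, frames (T R)
J → miss, evict T, frames (R J)
R → hit
Q → miss, evict J, frames (R Q)
P → miss, evict Q, frames (R P)
M → miss, evict P, frames (R M)
P → miss, evict M, frames (R P)
J → miss, evict P, frames (R J)
V → miss, evict J, frames (R V)
Q → miss, evict V, frames (R Q)
T → miss, evict Q, frames (R T)
V → miss, evict T, frames (R V)
P → miss, evict V, frames (R P)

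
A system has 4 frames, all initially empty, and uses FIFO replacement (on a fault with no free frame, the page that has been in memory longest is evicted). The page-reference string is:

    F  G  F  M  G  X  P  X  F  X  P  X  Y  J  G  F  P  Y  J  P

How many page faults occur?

10

F → fault, frames (F)
G → fault, frames (F G)
F → hit
M → fault, frames (F G M)
G → hit
X → fault, frames (F G M X)
P → fault, evict F, frames (G M X P)
X → hit
F → fault, evict G, frames (M X P F)
X → hit
P → hit
X → hit
Y → fault, evict M, frames (X P F Y)
J → fault, evict X, frames (P F Y J)
G → fault, evict P, frames (F Y J G)
F → hit
P → fault, evict F, frames (Y J G P)
Y → hit
J → hit
P → hit
Page faults: 10.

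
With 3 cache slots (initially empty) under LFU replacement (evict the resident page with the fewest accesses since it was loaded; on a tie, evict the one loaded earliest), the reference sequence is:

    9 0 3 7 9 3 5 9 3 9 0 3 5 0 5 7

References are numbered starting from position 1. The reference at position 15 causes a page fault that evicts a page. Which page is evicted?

0

pos 1: 9 → fault, frames [9]
pos 2: 0 → fault, frames [9, 0]
pos 3: 3 → fault, frames [9, 0, 3]
pos 4: 7 → fault, evict 9, frames [0, 3, 7]
pos 5: 9 → fault, evict 0, frames [3, 7, 9]
pos 6: 3 → hit
pos 7: 5 → fault, evict 7, frames [3, 9, 5]
pos 8: 9 → hit
pos 9: 3 → hit
pos 10: 9 → hit
pos 11: 0 → fault, evict 5, frames [3, 9, 0]
pos 12: 3 → hit
pos 13: 5 → fault, evict 0, frames [3, 9, 5]
pos 14: 0 → fault, evict 5, frames [3, 9, 0]
pos 15: 5 → fault, evict 0, frames [3, 9, 5]
At position 15, page 0 is evicted.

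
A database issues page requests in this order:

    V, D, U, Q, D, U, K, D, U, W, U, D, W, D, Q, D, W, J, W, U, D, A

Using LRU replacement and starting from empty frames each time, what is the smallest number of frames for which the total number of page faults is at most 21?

f=1: 22 faults
f=2: 18 faults
f=3: 11 faults
f=4: 10 faults
f=5: 8 faults
f=6: 8 faults
f=7: 8 faults
f=8: 8 faults
Smallest f with faults ≤ 21 is 2.

2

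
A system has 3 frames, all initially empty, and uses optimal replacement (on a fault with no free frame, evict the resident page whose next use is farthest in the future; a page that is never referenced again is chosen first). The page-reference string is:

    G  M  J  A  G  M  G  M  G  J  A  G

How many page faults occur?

G → fault, frames [G]
M → fault, frames [G, M]
J → fault, frames [G, M, J]
A → fault, evict J, frames [G, M, A]
G → hit
M → hit
G → hit
M → hit
G → hit
J → fault, evict M, frames [G, A, J]
A → hit
G → hit
Page faults: 5.

5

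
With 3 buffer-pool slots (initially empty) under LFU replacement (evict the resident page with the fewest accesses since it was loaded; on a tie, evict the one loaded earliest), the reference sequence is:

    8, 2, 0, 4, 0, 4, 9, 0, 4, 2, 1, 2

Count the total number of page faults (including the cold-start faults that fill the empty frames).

8

8 → miss, frames (8)
2 → miss, frames (8 2)
0 → miss, frames (8 2 0)
4 → miss, evict 8, frames (2 0 4)
0 → hit
4 → hit
9 → miss, evict 2, frames (0 4 9)
0 → hit
4 → hit
2 → miss, evict 9, frames (0 4 2)
1 → miss, evict 2, frames (0 4 1)
2 → miss, evict 1, frames (0 4 2)
Page faults: 8.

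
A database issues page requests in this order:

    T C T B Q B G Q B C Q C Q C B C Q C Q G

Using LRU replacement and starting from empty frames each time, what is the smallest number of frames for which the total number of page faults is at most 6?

f=1: 20 faults
f=2: 12 faults
f=3: 7 faults
f=4: 6 faults
f=5: 5 faults
Smallest f with faults ≤ 6 is 4.

4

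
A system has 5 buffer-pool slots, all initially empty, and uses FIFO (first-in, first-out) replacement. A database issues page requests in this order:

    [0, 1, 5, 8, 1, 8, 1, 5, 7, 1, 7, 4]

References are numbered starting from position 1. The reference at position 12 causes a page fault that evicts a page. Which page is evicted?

pos 1: 0 → miss, frames (0)
pos 2: 1 → miss, frames (0 1)
pos 3: 5 → miss, frames (0 1 5)
pos 4: 8 → miss, frames (0 1 5 8)
pos 5: 1 → hit
pos 6: 8 → hit
pos 7: 1 → hit
pos 8: 5 → hit
pos 9: 7 → miss, frames (0 1 5 8 7)
pos 10: 1 → hit
pos 11: 7 → hit
pos 12: 4 → miss, evict 0, frames (1 5 8 7 4)
At position 12, page 0 is evicted.

0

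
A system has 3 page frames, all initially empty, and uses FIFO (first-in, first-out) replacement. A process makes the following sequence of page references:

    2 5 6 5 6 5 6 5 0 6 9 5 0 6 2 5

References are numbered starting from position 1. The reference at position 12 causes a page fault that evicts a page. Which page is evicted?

pos 1: 2 → miss, frames (2)
pos 2: 5 → miss, frames (2 5)
pos 3: 6 → miss, frames (2 5 6)
pos 4: 5 → hit
pos 5: 6 → hit
pos 6: 5 → hit
pos 7: 6 → hit
pos 8: 5 → hit
pos 9: 0 → miss, evict 2, frames (5 6 0)
pos 10: 6 → hit
pos 11: 9 → miss, evict 5, frames (6 0 9)
pos 12: 5 → miss, evict 6, frames (0 9 5)
At position 12, page 6 is evicted.

6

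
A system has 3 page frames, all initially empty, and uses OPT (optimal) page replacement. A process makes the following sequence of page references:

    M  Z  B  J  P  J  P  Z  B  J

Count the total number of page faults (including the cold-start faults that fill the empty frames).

M → fault, frames {M}
Z → fault, frames {M,Z}
B → fault, frames {M,Z,B}
J → fault, evict M, frames {Z,B,J}
P → fault, evict B, frames {Z,J,P}
J → hit
P → hit
Z → hit
B → fault, evict P, frames {Z,J,B}
J → hit
Page faults: 6.

6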